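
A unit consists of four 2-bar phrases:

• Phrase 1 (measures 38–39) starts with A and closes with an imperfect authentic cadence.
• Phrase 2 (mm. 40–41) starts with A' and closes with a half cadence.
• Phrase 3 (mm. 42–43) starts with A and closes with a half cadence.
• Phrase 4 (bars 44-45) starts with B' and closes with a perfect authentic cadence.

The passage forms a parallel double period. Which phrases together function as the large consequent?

phrases 3 and 4

In a double period the first pair of phrases (ending half cadence) is the large antecedent and the second pair (ending perfect authentic cadence) is the large consequent; the consequent is phrases 3 and 4.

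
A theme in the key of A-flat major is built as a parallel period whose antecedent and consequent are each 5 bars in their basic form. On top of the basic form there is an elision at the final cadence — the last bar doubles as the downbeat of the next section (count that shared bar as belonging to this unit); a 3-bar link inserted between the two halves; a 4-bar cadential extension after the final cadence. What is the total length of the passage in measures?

Basic parallel period: 5 + 5 = 10 bars.
10 (basic form) + 3 (link) + 4 (cadential extension) = 17.
The elision shares a bar with the next section but does not change this unit's count.

17 measures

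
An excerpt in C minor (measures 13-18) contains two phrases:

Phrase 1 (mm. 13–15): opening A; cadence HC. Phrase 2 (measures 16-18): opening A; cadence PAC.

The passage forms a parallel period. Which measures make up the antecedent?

The phrase ending with the weaker cadence (half cadence) is the antecedent; the one ending more conclusively (perfect authentic cadence) is the consequent. The antecedent is measures 13–15.

measures 13–15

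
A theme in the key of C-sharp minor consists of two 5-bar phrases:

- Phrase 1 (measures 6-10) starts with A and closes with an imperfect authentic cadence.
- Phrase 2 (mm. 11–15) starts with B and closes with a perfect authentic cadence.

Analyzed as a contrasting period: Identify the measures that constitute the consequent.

The antecedent is the phrase ending with the weaker cadence (imperfect authentic cadence, phrase 1) and the consequent the one ending more conclusively (perfect authentic cadence, phrase 2); the consequent is bars 11–15.

measures 11–15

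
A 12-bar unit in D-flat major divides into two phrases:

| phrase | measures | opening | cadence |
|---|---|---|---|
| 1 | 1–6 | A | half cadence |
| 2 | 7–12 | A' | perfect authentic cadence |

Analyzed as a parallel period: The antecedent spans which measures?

The antecedent is the phrase ending with the weaker cadence (half cadence, phrase 1) and the consequent the one ending more conclusively (perfect authentic cadence, phrase 2); the antecedent is mm. 1-6.

measures 1–6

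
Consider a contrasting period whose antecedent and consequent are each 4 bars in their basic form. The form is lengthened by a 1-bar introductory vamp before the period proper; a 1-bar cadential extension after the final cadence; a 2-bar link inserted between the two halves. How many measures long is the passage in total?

12 measures

Basic contrasting period: 4 + 4 = 8 bars.
8 (basic form) + 1 (introduction) + 1 (cadential extension) + 2 (link) = 12.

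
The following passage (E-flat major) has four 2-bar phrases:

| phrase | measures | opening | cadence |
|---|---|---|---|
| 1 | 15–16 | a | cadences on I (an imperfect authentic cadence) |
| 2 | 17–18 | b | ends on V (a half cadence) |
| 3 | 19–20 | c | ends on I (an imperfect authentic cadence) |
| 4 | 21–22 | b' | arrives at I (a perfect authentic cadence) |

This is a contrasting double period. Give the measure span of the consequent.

In a double period the first pair of phrases (ending half cadence) is the large antecedent and the second pair (ending perfect authentic cadence) is the large consequent; the consequent is measures 19–22.

measures 19–22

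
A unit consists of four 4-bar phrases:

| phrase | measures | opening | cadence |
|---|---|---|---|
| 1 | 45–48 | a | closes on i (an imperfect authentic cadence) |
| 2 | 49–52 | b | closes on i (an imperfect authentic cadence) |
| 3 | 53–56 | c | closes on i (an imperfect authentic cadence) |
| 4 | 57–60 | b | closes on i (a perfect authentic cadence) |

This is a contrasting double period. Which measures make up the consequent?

In a double period the first pair of phrases (ending imperfect authentic cadence) is the large antecedent and the second pair (ending perfect authentic cadence) is the large consequent; the consequent is measures 53–60.

measures 53–60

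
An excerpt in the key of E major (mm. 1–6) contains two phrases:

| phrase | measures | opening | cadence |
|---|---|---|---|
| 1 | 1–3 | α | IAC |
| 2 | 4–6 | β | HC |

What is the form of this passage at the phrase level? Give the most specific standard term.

phrase group

The second phrase closes with a half cadence, which is not stronger than the first phrase's imperfect authentic cadence; without a weak→strong cadential pair there is no antecedent–consequent relationship, so this is a phrase group rather than a period.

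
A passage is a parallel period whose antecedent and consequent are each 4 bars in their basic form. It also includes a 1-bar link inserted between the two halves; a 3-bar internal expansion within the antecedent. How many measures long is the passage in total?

12 measures

Basic parallel period: 4 + 4 = 8 bars.
8 (basic form) + 1 (link) + 3 (internal expansion) = 12.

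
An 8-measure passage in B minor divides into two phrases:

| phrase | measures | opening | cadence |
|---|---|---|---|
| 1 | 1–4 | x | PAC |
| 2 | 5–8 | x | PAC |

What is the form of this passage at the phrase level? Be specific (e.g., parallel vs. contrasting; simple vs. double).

repeated phrase

Both phrases have the same opening (x) and the same cadence (perfect authentic cadence): the second is a restatement, not a consequent, so this is a repeated phrase rather than a period.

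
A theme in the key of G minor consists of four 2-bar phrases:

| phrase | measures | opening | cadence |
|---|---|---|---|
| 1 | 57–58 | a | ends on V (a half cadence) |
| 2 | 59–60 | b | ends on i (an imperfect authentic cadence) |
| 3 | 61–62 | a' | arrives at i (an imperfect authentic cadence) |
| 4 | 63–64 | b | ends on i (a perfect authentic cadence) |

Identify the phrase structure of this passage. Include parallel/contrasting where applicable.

Four phrases in two halves: the first half (measures 57–60) ends with an imperfect authentic cadence, the second (measures 61-64) with a perfect authentic cadence — a large antecedent–consequent pair, i.e. a double period.
Phrase 3 begins with the same material as phrase 1, making it parallel.

parallel double period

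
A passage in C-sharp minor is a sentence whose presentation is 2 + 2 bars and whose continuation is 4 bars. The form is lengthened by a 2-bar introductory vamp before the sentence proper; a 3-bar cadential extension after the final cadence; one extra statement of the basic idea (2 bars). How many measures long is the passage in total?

15 measures

Basic sentence: 2 + 2 + 4 = 8 bars.
8 (basic form) + 2 (introduction) + 3 (cadential extension) + 2 (extra statement) = 15.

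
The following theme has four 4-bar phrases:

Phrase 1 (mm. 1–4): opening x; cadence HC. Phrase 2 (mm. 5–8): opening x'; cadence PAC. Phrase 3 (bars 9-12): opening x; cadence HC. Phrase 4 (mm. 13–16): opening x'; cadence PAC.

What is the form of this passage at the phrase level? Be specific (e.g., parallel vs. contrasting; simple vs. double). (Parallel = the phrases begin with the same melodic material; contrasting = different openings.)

repeated period

The cadence pattern HC–PAC–HC–PAC is weak–strong twice, and phrases 3–4 restate phrases 1–2: a period heard twice, not a double period (which would end weakly at phrase 2).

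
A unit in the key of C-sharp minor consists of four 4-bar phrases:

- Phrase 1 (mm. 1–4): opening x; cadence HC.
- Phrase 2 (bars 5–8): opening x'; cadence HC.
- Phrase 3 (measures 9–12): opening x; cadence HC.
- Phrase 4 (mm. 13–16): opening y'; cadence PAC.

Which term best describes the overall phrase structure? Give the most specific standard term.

parallel double period

Four phrases in two halves: the first half (mm. 1–8) ends with a half cadence, the second (measures 9–16) with a perfect authentic cadence — a large antecedent–consequent pair, i.e. a double period.
Phrase 3 begins with the same material as phrase 1, making it parallel.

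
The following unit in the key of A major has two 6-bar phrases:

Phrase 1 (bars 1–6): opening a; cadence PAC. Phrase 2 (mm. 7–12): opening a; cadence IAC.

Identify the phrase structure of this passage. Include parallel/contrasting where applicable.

phrase group

The second phrase closes with an imperfect authentic cadence, which is not stronger than the first phrase's perfect authentic cadence; without a weak→strong cadential pair there is no antecedent–consequent relationship, so this is a phrase group rather than a period.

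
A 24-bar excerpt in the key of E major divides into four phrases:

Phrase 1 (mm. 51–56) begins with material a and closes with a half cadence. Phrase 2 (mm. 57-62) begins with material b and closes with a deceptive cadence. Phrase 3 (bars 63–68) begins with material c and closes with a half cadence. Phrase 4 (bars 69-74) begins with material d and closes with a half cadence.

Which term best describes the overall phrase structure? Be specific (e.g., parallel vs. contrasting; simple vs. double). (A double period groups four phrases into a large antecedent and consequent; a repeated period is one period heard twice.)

phrase group

Phrase 4 ends with a half cadence, no stronger than phrase 2's deceptive cadence, so the four phrases do not form a double period; nor do phrases 3–4 duplicate 1–2, so it is not a repeated period. With no phrase reaching a conclusive cadence, the passage is a phrase group.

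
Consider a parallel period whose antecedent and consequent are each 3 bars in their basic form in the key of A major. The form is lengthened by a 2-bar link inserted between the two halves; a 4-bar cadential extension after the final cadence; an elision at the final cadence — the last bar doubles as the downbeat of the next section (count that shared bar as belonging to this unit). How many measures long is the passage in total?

12 measures

Basic parallel period: 3 + 3 = 6 bars.
6 (basic form) + 2 (link) + 4 (cadential extension) = 12.
The elision shares a bar with the next section but does not change this unit's count.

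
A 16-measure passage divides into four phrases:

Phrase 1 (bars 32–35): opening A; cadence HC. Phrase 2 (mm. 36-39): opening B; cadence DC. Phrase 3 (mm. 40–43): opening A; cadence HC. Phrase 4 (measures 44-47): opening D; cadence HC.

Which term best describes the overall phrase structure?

Phrase 4 ends with a half cadence, no stronger than phrase 2's deceptive cadence, so the four phrases do not form a double period; nor do phrases 3–4 duplicate 1–2, so it is not a repeated period. With no phrase reaching a conclusive cadence, the passage is a phrase group.

phrase group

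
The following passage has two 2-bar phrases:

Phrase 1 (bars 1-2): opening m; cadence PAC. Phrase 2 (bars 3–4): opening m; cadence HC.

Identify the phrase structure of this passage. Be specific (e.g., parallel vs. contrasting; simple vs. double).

phrase group

The second phrase closes with a half cadence, which is not stronger than the first phrase's perfect authentic cadence; without a weak→strong cadential pair there is no antecedent–consequent relationship, so this is a phrase group rather than a period.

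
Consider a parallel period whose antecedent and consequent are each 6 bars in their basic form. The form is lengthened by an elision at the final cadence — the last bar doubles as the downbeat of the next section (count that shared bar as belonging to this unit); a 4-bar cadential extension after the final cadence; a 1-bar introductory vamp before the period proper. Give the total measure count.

Basic parallel period: 6 + 6 = 12 bars.
12 (basic form) + 4 (cadential extension) + 1 (introduction) = 17.
The elision shares a bar with the next section but does not change this unit's count.

17 measures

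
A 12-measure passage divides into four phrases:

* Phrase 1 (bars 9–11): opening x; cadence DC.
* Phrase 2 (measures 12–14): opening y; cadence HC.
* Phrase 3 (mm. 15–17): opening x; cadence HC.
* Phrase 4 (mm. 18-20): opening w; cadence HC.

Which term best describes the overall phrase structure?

phrase group

Phrase 4 ends with a half cadence, no stronger than phrase 2's half cadence, so the four phrases do not form a double period; nor do phrases 3–4 duplicate 1–2, so it is not a repeated period. With no phrase reaching a conclusive cadence, the passage is a phrase group.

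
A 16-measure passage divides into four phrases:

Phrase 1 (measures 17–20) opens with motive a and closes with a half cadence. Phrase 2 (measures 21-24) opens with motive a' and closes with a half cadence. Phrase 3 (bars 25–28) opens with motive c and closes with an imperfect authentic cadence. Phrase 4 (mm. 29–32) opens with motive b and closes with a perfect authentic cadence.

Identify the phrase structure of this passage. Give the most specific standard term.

contrasting double period

Four phrases in two halves: the first half (measures 17–24) ends with a half cadence, the second (mm. 25-32) with a perfect authentic cadence — a large antecedent–consequent pair, i.e. a double period.
Phrase 3 begins with different material from phrase 1, making it contrasting.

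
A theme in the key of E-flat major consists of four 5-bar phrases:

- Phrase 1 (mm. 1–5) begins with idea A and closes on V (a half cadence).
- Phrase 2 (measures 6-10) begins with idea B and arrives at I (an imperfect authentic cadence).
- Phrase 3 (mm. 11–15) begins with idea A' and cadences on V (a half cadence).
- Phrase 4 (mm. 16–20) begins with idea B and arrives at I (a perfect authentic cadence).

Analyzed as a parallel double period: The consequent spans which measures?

measures 11–20

In a double period the four phrases pair into a large antecedent (phrases 1–2, ending imperfect authentic cadence) and a large consequent (phrases 3–4, ending perfect authentic cadence). The consequent spans bars 11–20.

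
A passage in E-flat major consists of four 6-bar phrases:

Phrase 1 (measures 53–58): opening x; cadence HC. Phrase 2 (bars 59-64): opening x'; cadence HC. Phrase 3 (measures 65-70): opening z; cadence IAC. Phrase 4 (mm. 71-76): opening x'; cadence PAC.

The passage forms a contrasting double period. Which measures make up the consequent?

measures 65–76

In a double period the first pair of phrases (ending half cadence) is the large antecedent and the second pair (ending perfect authentic cadence) is the large consequent; the consequent is measures 65–76.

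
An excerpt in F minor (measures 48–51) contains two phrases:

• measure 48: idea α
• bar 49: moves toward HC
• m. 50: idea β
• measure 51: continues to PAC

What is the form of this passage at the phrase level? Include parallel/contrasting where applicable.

Phrase 1 ends with a half cadence (weaker) and phrase 2 with a perfect authentic cadence (stronger): antecedent + consequent = a period.
The two phrases open with different material (α / β), so the period is contrasting.

contrasting period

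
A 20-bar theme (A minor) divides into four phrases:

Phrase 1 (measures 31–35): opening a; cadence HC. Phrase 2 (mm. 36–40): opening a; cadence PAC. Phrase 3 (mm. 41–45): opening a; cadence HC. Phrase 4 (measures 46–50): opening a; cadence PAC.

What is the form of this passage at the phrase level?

The cadence pattern HC–PAC–HC–PAC is weak–strong twice, and phrases 3–4 restate phrases 1–2: a period heard twice, not a double period (which would end weakly at phrase 2).

repeated period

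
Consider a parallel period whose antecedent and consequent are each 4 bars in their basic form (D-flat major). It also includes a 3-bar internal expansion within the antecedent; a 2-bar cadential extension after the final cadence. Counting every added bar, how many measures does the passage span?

Basic parallel period: 4 + 4 = 8 bars.
8 (basic form) + 3 (internal expansion) + 2 (cadential extension) = 13.

13 measures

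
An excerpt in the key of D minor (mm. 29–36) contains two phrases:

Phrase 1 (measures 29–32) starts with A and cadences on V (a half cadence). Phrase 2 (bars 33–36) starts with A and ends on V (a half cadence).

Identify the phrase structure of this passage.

repeated phrase

Both phrases have the same opening (A) and the same cadence (half cadence): the second is a restatement, not a consequent, so this is a repeated phrase rather than a period.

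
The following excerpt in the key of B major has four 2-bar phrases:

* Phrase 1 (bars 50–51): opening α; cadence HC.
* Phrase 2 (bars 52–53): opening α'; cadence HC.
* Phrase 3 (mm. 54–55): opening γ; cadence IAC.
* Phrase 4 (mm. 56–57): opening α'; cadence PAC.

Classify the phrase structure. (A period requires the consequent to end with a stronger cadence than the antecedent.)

contrasting double period

Four phrases in two halves: the first half (mm. 50-53) ends with a half cadence, the second (measures 54–57) with a perfect authentic cadence — a large antecedent–consequent pair, i.e. a double period.
Phrase 3 begins with different material from phrase 1, making it contrasting.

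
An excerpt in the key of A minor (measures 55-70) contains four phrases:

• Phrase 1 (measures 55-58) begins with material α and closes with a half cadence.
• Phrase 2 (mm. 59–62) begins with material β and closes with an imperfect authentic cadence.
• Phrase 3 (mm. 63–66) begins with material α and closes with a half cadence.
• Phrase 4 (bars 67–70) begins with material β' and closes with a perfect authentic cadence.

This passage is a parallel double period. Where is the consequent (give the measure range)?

measures 63–70

In a double period the four phrases pair into a large antecedent (phrases 1–2, ending imperfect authentic cadence) and a large consequent (phrases 3–4, ending perfect authentic cadence). The consequent spans mm. 63–70.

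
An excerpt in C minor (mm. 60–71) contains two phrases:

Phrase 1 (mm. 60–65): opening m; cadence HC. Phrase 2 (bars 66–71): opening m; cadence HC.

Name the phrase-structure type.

Both phrases have the same opening (m) and the same cadence (half cadence): the second is a restatement, not a consequent, so this is a repeated phrase rather than a period.

repeated phrase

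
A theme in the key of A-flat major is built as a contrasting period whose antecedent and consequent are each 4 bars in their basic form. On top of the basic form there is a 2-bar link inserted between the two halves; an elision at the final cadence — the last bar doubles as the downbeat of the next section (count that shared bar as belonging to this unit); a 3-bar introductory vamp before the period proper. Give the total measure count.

Basic contrasting period: 4 + 4 = 8 bars.
8 (basic form) + 2 (link) + 3 (introduction) = 13.
The elision shares a bar with the next section but does not change this unit's count.

13 measures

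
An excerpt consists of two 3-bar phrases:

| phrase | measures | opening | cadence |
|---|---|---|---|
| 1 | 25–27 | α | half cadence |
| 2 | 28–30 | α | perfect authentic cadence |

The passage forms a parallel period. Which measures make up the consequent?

The phrase ending with the weaker cadence (half cadence) is the antecedent; the one ending more conclusively (perfect authentic cadence) is the consequent. The consequent is measures 28–30.

measures 28–30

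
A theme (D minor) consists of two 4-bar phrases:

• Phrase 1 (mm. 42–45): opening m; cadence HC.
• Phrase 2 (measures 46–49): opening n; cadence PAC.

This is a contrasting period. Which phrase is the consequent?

phrase 2

The phrase ending with the weaker cadence (half cadence) is the antecedent; the one ending more conclusively (perfect authentic cadence) is the consequent. The consequent is phrase 2.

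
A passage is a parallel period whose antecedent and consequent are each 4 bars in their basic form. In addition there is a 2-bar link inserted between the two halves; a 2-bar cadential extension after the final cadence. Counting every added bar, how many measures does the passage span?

12 measures

Basic parallel period: 4 + 4 = 8 bars.
8 (basic form) + 2 (link) + 2 (cadential extension) = 12.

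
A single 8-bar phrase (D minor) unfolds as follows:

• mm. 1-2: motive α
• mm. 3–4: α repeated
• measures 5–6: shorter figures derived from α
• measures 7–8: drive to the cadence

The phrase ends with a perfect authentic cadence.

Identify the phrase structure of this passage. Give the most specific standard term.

sentence

Basic idea (mm. 1-2) + its repetition (mm. 3–4) form the presentation; fragmentation and cadence (mm. 5–8) form the continuation — the 8-bar whole is a sentence.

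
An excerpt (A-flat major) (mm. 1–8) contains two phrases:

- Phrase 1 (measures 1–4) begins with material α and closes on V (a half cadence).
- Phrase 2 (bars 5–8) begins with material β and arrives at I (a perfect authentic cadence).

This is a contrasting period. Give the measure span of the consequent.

The phrase ending with the weaker cadence (half cadence) is the antecedent; the one ending more conclusively (perfect authentic cadence) is the consequent. The consequent is measures 5–8.

measures 5–8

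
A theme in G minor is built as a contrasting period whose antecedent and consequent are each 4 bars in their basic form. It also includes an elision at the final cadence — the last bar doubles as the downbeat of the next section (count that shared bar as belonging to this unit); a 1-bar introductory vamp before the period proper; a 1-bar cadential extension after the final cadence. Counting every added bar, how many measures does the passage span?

10 measures

Basic contrasting period: 4 + 4 = 8 bars.
8 (basic form) + 1 (introduction) + 1 (cadential extension) = 10.
The elision shares a bar with the next section but does not change this unit's count.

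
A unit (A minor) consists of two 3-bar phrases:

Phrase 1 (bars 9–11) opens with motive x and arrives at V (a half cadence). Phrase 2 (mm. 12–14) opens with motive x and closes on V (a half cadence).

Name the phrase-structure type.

Both phrases have the same opening (x) and the same cadence (half cadence): the second is a restatement, not a consequent, so this is a repeated phrase rather than a period.

repeated phrase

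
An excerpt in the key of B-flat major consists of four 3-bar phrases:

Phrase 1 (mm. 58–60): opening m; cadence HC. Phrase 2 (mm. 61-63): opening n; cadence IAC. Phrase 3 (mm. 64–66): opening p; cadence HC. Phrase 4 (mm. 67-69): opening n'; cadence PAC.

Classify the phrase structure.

Four phrases in two halves: the first half (mm. 58-63) ends with an imperfect authentic cadence, the second (measures 64–69) with a perfect authentic cadence — a large antecedent–consequent pair, i.e. a double period.
Phrase 3 begins with different material from phrase 1, making it contrasting.

contrasting double period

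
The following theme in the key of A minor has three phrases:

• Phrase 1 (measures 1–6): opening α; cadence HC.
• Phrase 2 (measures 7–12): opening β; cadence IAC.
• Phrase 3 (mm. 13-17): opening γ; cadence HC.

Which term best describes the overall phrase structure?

phrase group

The final phrase closes with a half cadence, which is not stronger than the preceding imperfect authentic cadence; the 3 phrases lack an overall antecedent–consequent design and so form a phrase group.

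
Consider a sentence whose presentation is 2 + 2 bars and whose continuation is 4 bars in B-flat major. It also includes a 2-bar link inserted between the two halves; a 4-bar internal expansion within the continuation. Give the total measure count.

14 measures

Basic sentence: 2 + 2 + 4 = 8 bars.
8 (basic form) + 2 (link) + 4 (internal expansion) = 14.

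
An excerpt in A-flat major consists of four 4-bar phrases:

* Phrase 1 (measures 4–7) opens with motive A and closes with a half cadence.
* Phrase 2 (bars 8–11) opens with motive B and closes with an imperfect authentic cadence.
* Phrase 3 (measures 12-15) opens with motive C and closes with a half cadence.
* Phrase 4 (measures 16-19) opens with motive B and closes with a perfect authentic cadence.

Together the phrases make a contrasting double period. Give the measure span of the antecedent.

In a double period the first pair of phrases (ending imperfect authentic cadence) is the large antecedent and the second pair (ending perfect authentic cadence) is the large consequent; the antecedent is measures 4–11.

measures 4–11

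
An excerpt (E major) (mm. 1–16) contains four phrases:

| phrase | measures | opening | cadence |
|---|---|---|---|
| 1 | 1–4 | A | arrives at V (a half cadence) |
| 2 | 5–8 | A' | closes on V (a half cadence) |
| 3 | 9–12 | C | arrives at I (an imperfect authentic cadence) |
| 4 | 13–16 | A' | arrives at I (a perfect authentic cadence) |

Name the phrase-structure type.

Four phrases in two halves: the first half (measures 1–8) ends with a half cadence, the second (mm. 9–16) with a perfect authentic cadence — a large antecedent–consequent pair, i.e. a double period.
Phrase 3 begins with different material from phrase 1, making it contrasting.

contrasting double period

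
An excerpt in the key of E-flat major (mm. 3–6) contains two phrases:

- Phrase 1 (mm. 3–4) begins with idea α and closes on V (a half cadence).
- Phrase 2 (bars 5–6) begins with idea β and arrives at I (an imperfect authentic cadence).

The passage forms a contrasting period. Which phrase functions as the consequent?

phrase 2

The phrase ending with the weaker cadence (half cadence) is the antecedent; the one ending more conclusively (imperfect authentic cadence) is the consequent. The consequent is phrase 2.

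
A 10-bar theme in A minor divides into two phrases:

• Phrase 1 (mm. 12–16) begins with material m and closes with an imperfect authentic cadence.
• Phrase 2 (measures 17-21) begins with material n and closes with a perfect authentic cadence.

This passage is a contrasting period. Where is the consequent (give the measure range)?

The antecedent is the phrase ending with the weaker cadence (imperfect authentic cadence, phrase 1) and the consequent the one ending more conclusively (perfect authentic cadence, phrase 2); the consequent is bars 17–21.

measures 17–21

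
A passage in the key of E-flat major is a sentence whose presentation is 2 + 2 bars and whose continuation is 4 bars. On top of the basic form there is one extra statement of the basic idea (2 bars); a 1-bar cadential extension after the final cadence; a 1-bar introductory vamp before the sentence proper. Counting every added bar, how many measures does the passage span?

12 measures

Basic sentence: 2 + 2 + 4 = 8 bars.
8 (basic form) + 2 (extra statement) + 1 (cadential extension) + 1 (introduction) = 12.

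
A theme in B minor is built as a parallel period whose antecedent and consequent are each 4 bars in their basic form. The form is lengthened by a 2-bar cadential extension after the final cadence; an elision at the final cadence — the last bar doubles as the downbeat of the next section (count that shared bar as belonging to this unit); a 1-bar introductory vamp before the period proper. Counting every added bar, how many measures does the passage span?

Basic parallel period: 4 + 4 = 8 bars.
8 (basic form) + 2 (cadential extension) + 1 (introduction) = 11.
The elision shares a bar with the next section but does not change this unit's count.

11 measures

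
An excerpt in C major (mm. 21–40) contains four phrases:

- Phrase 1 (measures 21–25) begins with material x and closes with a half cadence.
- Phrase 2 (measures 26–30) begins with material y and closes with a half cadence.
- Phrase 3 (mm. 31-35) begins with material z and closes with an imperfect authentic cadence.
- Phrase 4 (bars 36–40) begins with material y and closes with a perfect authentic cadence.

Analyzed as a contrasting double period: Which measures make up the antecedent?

measures 21–30

In a double period the four phrases pair into a large antecedent (phrases 1–2, ending half cadence) and a large consequent (phrases 3–4, ending perfect authentic cadence). The antecedent spans mm. 21-30.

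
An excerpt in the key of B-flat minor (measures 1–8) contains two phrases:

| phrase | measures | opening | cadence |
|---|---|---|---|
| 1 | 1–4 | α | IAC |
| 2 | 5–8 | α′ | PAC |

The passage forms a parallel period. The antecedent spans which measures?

The antecedent is the phrase ending with the weaker cadence (imperfect authentic cadence, phrase 1) and the consequent the one ending more conclusively (perfect authentic cadence, phrase 2); the antecedent is measures 1–4.

measures 1–4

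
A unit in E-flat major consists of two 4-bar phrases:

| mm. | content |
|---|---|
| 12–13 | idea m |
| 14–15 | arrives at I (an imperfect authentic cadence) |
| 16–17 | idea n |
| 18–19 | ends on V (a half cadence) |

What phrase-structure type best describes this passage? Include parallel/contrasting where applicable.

phrase group

The second phrase closes with a half cadence, which is not stronger than the first phrase's imperfect authentic cadence; without a weak→strong cadential pair there is no antecedent–consequent relationship, so this is a phrase group rather than a period.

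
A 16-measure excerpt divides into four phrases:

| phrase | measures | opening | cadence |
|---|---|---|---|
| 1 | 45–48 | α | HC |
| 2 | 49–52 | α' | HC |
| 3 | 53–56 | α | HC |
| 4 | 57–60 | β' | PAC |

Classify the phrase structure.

Four phrases in two halves: the first half (mm. 45-52) ends with a half cadence, the second (mm. 53–60) with a perfect authentic cadence — a large antecedent–consequent pair, i.e. a double period.
Phrase 3 begins with the same material as phrase 1, making it parallel.

parallel double period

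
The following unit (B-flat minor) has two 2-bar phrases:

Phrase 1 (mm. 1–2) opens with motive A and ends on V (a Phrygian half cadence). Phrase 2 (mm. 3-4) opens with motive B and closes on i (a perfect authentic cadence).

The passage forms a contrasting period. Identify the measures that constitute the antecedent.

The antecedent is the phrase ending with the weaker cadence (Phrygian half cadence, phrase 1) and the consequent the one ending more conclusively (perfect authentic cadence, phrase 2); the antecedent is bars 1–2.

measures 1–2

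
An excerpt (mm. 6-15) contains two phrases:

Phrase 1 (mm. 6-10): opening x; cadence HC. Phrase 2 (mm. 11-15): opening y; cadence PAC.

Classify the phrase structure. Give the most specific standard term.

contrasting period

Phrase 1 ends with a half cadence (weaker) and phrase 2 with a perfect authentic cadence (stronger): antecedent + consequent = a period.
The two phrases open with different material (x / y), so the period is contrasting.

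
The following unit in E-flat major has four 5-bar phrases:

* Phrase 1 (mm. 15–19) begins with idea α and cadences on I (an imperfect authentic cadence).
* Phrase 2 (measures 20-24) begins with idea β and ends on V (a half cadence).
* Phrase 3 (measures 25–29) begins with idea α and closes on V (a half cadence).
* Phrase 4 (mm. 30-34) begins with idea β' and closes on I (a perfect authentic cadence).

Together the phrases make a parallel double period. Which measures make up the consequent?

In a double period the first pair of phrases (ending half cadence) is the large antecedent and the second pair (ending perfect authentic cadence) is the large consequent; the consequent is measures 25–34.

measures 25–34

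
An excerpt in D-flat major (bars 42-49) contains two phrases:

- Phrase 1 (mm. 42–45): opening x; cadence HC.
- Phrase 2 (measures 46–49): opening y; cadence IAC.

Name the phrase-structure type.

contrasting period

Phrase 1 ends with a half cadence (weaker) and phrase 2 with an imperfect authentic cadence (stronger): antecedent + consequent = a period.
The two phrases open with different material (x / y), so the period is contrasting.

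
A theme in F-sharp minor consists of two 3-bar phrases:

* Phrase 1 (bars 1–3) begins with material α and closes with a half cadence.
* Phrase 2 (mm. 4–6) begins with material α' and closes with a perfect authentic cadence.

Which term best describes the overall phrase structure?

Phrase 1 ends with a half cadence (weaker) and phrase 2 with a perfect authentic cadence (stronger): antecedent + consequent = a period.
The two phrases open with the same material (α / α'), so the period is parallel.

parallel period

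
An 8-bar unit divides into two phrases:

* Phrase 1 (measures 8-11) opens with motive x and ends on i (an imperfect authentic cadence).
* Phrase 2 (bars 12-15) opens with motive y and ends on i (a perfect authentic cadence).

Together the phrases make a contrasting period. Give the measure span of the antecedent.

The phrase ending with the weaker cadence (imperfect authentic cadence) is the antecedent; the one ending more conclusively (perfect authentic cadence) is the consequent. The antecedent is measures 8–11.

measures 8–11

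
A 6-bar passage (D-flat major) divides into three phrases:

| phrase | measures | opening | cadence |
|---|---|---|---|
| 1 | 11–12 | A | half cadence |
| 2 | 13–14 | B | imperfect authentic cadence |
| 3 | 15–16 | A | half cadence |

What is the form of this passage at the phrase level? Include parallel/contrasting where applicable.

phrase group

The final phrase closes with a half cadence, which is not stronger than the preceding imperfect authentic cadence; the 3 phrases lack an overall antecedent–consequent design and so form a phrase group.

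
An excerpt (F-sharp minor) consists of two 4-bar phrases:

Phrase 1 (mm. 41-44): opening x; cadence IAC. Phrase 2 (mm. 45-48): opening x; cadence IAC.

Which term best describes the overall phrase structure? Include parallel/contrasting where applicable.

Both phrases have the same opening (x) and the same cadence (imperfect authentic cadence): the second is a restatement, not a consequent, so this is a repeated phrase rather than a period.

repeated phrase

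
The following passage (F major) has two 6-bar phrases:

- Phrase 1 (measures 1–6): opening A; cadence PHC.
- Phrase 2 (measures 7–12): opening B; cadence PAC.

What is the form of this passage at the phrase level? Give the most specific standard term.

contrasting period

Phrase 1 ends with a Phrygian half cadence (weaker) and phrase 2 with a perfect authentic cadence (stronger): antecedent + consequent = a period.
The two phrases open with different material (A / B), so the period is contrasting.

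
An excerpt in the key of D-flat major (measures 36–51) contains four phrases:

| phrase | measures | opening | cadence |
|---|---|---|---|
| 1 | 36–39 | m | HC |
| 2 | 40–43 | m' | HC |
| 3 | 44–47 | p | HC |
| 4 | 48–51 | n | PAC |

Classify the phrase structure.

Four phrases in two halves: the first half (mm. 36-43) ends with a half cadence, the second (bars 44-51) with a perfect authentic cadence — a large antecedent–consequent pair, i.e. a double period.
Phrase 3 begins with different material from phrase 1, making it contrasting.

contrasting double period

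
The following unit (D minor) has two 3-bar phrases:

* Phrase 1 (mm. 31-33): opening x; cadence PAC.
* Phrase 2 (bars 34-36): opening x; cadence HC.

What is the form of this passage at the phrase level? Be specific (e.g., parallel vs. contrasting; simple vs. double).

The second phrase closes with a half cadence, which is not stronger than the first phrase's perfect authentic cadence; without a weak→strong cadential pair there is no antecedent–consequent relationship, so this is a phrase group rather than a period.

phrase group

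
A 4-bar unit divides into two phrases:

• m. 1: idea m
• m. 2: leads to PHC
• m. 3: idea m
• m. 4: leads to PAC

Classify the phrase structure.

parallel period

Phrase 1 ends with a Phrygian half cadence (weaker) and phrase 2 with a perfect authentic cadence (stronger): antecedent + consequent = a period.
The two phrases open with the same material (m / m), so the period is parallel.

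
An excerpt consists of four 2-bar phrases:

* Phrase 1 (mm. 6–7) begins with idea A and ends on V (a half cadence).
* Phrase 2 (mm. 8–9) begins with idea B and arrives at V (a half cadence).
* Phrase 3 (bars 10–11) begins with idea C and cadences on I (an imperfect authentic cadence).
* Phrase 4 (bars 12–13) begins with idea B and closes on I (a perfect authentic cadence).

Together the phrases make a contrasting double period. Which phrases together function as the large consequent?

In a double period the first pair of phrases (ending half cadence) is the large antecedent and the second pair (ending perfect authentic cadence) is the large consequent; the consequent is phrases 3 and 4.

phrases 3 and 4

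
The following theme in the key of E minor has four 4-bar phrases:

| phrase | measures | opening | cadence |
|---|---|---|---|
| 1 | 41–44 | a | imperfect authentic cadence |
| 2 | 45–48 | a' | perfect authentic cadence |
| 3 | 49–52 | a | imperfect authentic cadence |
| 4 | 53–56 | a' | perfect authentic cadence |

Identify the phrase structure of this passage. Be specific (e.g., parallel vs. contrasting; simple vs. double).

The cadence pattern IAC–PAC–IAC–PAC is weak–strong twice, and phrases 3–4 restate phrases 1–2: a period heard twice, not a double period (which would end weakly at phrase 2).

repeated period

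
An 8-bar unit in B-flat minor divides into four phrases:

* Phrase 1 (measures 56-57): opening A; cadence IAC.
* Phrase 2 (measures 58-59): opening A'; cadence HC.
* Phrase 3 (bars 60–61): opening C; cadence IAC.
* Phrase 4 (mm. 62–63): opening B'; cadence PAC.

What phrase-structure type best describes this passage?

contrasting double period

Four phrases in two halves: the first half (mm. 56-59) ends with a half cadence, the second (mm. 60-63) with a perfect authentic cadence — a large antecedent–consequent pair, i.e. a double period.
Phrase 3 begins with different material from phrase 1, making it contrasting.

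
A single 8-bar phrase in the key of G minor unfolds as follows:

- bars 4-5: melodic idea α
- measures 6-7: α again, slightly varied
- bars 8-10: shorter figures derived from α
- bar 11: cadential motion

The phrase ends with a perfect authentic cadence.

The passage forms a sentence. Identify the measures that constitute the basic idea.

The presentation of a sentence is the basic idea (mm. 4–5) plus its repetition (mm. 6-7); the basic idea is therefore measures 4–5.

measures 4–5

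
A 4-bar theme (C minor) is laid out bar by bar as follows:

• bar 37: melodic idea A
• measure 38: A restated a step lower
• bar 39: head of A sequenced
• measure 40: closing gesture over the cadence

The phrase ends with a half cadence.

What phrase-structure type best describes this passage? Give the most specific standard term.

Basic idea (m. 37) + its repetition (bar 38) form the presentation; fragmentation and cadence (mm. 39–40) form the continuation — the 4-bar whole is a sentence.

sentence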